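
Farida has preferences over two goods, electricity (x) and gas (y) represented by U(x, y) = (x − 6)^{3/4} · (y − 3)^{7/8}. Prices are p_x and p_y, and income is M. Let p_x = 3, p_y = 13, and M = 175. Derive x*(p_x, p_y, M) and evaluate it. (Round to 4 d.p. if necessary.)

Let x' = x−6, y' = y−3. MRS = (6/7)·y'/x' = p_x/p_y.
Substituting into the budget: x* = 6 + 6/13·(M − 6·p_x − 3·p_y)/p_x, and y* = 3 + 7/13·(…)/p_y.
Discretionary income = 175 − 6·3 − 3·13 = 118; x* = 6 + 6/13·118/3 = 24.1538.

x* = 24.1538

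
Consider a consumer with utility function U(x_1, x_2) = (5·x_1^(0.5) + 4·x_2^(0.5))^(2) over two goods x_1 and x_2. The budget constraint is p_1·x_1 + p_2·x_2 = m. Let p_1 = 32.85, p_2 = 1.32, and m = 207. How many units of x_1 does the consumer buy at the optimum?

x_1* = 0.3723

Numerically x_2/x_1 = 396.371901, so x_1* = 207/(32.85 + 1.32·396.371901) = 0.3723.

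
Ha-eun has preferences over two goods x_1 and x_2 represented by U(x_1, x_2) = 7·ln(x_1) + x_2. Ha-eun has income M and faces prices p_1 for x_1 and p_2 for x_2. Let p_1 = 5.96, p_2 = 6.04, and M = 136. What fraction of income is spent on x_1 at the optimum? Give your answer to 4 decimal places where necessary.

share on x_1 = 0.3109

Set MRS = p_1/p_2: (7/x_1)/1 = p_1/p_2.
So x_1*(p_1,p_2) = 7·p_2/p_1, independent of income; and x_2* = (M − 7·p_2)/p_2.
At the given prices: x_1* = 7·6.04/5.96 = 7.094, and x_2* = 15.5166.
Expenditure on x_1: 5.96·7.094 = 42.28; share = 0.3109.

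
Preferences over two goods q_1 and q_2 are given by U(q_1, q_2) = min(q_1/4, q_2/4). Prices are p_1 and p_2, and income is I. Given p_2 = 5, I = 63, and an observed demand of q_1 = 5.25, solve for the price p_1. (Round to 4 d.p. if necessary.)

Leontief preferences: the optimum is at the kink where q_1/4 = q_2/4, i.e. q_2 = q_1.
Budget: p_1·q_1 + p_2·q_1 = I, so (4·p_1 + 4·p_2)·q_1 = 4·I.
Demand: q_1*(p_1,p_2,I) = 4·I/(4·p_1 + 4·p_2), q_2* = 4·I/(4·p_1 + 4·p_2).
Set q_1* = 5.25 in the demand function and solve for p_1: p_1 = 7.

p_1 = 7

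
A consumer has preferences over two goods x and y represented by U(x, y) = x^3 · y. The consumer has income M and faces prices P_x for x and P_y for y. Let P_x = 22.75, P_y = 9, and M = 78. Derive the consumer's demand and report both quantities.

x* = 2.5714, y* = 2.1667

MU_x/MU_y = (3·y)/(x); tangency sets this equal to P_x/P_y.
So 3·P_y·y = P_x·x; combined with the budget, a share 0.75 of income goes to x.
Demand: x*(P_x,P_y,M) = 0.75·M/P_x and y* = 0.25·M/P_y.
At P_x=22.75, P_y=9, M=78: x* = 0.75·78/22.75 = 2.5714, y* = 2.1667.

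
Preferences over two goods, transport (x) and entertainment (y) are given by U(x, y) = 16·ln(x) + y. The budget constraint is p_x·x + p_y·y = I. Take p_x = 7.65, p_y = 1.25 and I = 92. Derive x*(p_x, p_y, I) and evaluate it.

So x*(p_x,p_y) = 16·p_y/p_x, independent of income; and y* = (I − 16·p_y)/p_y.
At the given prices: x* = 16·1.25/7.65 = 2.6144.

x* = 2.6144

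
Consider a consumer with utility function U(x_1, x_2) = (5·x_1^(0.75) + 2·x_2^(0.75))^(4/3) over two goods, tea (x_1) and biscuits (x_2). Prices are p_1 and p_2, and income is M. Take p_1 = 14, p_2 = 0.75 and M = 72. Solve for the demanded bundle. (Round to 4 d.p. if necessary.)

From the CES first-order condition, (5/2)·(x_2/x_1)^(0.25) = p_1/p_2.
Solve for the ratio: x_2/x_1 = [(2/5)·p_1/p_2]^(4).
With the ratio pinned down, the budget gives x_1* = M/(p_1 + p_2·(x_2/x_1)) and x_2* = (x_2/x_1)·x_1*.
Numerically x_2/x_1 = 3108.18639, so x_1* = 72/(14 + 0.75·3108.18639) = 0.0307 and x_2* = 3108.18639·0.0307 = 95.4269.

x_1* = 0.0307, x_2* = 95.4269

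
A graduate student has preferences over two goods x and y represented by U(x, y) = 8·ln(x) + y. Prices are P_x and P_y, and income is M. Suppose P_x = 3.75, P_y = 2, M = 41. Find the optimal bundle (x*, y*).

Set MRS = P_x/P_y: (8/x)/1 = P_x/P_y.
So x*(P_x,P_y) = 8·P_y/P_x, independent of income; and y* = (M − 8·P_y)/P_y.
At the given prices: x* = 8·2/3.75 = 4.2667, and y* = 12.5.

x* = 4.2667, y* = 12.5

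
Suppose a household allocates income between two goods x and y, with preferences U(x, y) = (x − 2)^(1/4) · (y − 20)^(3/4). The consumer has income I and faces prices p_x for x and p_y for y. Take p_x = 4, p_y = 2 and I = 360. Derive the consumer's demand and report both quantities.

MRS = (1/3)·(y−20)/(x−2). Tangency with p_x/p_y gives y−20 = 3·(p_x/p_y)·(x−2).
After buying the subsistence bundle (2, 20), a share 0.25 of the remaining income goes to x: x* = 2 + 0.25·(I − 2p_x − 20p_y)/p_x.
Discretionary income = 360 − 2·4 − 20·2 = 312; x* = 2 + 0.25·312/4 = 21.5; y* = 20 + 0.75·312/2 = 137.

x* = 21.5, y* = 137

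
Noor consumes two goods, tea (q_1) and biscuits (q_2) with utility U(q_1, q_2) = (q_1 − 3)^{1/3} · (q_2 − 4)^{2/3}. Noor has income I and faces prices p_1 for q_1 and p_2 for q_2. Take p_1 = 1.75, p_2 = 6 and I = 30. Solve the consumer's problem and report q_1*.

This is Cobb-Douglas in (q_1−3, q_2−4): tangency gives 1/3·p_2·(q_2−4) = 2/3·p_1·(q_1−3).
Substituting into the budget: q_1* = 3 + 1/3·(I − 3·p_1 − 4·p_2)/p_1, and q_2* = 4 + 2/3·(…)/p_2.
Discretionary income = 30 − 3·1.75 − 4·6 = 0.75; q_1* = 3 + 1/3·0.75/1.75 = 3.1429.

q_1* = 3.1429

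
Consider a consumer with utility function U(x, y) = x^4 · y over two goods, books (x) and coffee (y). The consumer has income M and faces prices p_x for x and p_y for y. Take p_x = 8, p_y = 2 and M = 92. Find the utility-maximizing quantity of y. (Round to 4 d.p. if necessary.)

y* = 9.2

MU_x/MU_y = (4·y)/(x); tangency sets this equal to p_x/p_y.
Rearranging, p_y·y = (1/4)·p_x·x. Substituting into the budget gives p_x·x·(1 + (1/4)) = M.
Demand: x*(p_x,p_y,M) = 0.8·M/p_x and y* = 0.2·M/p_y.
At p_x=8, p_y=2, M=92: y* = 0.2·92/2 = 9.2.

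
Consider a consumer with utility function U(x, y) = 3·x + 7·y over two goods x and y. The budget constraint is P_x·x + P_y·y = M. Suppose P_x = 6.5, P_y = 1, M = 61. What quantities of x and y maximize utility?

y gives more utility per dollar, so spend all income on y: y* = M/P_y, x* = 0.
Numerically: x* = 0, y* = 61.

x* = 0, y* = 61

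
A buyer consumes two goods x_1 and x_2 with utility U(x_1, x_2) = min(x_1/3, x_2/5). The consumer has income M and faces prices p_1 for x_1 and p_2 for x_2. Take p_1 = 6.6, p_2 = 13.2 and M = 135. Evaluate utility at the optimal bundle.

With perfect complements, no substitution: consume in ratio x_1:x_2 = 3:5.
Budget: p_1·x_1 + p_2·(5/3)·x_1 = M, so (3·p_1 + 5·p_2)·x_1 = 3·M.
Demand: x_1*(p_1,p_2,M) = 3·M/(3·p_1 + 5·p_2), x_2* = 5·M/(3·p_1 + 5·p_2).
Here 3·6.6 + 5·13.2 = 85.8, giving x_1* = 4.7203 and x_2* = 7.8671.
Utility at the optimum: U(4.7203, 7.8671) = 1.5734.

V = 1.5734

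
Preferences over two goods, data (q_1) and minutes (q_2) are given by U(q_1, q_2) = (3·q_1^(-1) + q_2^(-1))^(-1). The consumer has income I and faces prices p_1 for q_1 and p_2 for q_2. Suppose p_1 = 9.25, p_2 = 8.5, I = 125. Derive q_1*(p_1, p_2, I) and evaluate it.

MRS = MU_q_1/MU_q_2 = 3·(q_2/q_1)^(2). Set equal to p_1/p_2.
Solve for the ratio: q_2/q_1 = [(1/3)·p_1/p_2]^(0.5).
With the ratio pinned down, the budget gives q_1* = I/(p_1 + p_2·(q_2/q_1)) and q_2* = (q_2/q_1)·q_1*.
Numerically q_2/q_1 = 0.602283, so q_1* = 125/(9.25 + 8.5·0.602283) = 8.699.

q_1* = 8.699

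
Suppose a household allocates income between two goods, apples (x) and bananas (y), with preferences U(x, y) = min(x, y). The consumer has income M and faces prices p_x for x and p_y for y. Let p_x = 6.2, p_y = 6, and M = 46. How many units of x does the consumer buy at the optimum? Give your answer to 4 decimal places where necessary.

x* = 3.7705

Demand: x*(p_x,p_y,M) = M/(p_x + p_y), y* = M/(p_x + p_y).
Here 6.2 + 6 = 12.2, giving x* = 3.7705.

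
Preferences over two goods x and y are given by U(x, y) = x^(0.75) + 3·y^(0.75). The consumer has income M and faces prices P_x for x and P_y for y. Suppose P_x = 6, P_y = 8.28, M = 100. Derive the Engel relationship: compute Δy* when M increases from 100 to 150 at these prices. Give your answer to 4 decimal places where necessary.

From the CES first-order condition, (1/3)·(y/x)^(0.25) = P_x/P_y.
Hence y/x = (3·P_x/P_y)^(1/(0.25)), i.e. raised to the 4 power.
With the ratio pinned down, the budget gives x* = M/(P_x + P_y·(y/x)) and y* = (y/x)·x*.
Numerically y/x = 22.334111, so x* = 100/(6 + 8.28·22.334111) = 0.5238 and y* = 22.334111·0.5238 = 11.6978.
At M' = 150: y* = 17.5466. Change: 17.5466 − 11.6978 = 5.8489.

Δy* = 5.8489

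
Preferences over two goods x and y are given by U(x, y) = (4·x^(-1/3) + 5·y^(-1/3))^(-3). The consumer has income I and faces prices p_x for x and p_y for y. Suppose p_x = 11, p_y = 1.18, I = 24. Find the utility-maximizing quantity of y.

y* = 8.2076

MU_x ∝ 4·x^(-4/3), MU_y ∝ 5·y^(-4/3), so MRS = (4/5)·(y/x)^(4/3) = p_x/p_y.
Hence y/x = ((5/4)·p_x/p_y)^(1/(4/3)), i.e. raised to the 0.75 power.
Substitute y = (y/x)·x into the budget: x* = I/(p_x + p_y·(y/x)).
Numerically y/x = 6.306894, so x* = 24/(11 + 1.18·6.306894) = 1.3014 and y* = 6.306894·1.3014 = 8.2076.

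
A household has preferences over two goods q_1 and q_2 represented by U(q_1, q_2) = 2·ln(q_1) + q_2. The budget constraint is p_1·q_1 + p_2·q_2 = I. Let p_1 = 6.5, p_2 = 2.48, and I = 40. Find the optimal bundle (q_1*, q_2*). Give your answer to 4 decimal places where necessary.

So q_1*(p_1,p_2) = 2·p_2/p_1, independent of income; and q_2* = (I − 2·p_2)/p_2.
At the given prices: q_1* = 2·2.48/6.5 = 0.7631, and q_2* = 14.129.

q_1* = 0.7631, q_2* = 14.129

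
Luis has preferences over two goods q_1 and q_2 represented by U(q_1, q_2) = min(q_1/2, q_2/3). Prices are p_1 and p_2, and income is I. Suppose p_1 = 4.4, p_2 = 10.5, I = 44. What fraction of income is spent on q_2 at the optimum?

share on q_2 = 0.7816

Leontief preferences: the optimum is at the kink where q_1/2 = q_2/3, i.e. q_2 = (3/2)·q_1.
Budget: p_1·q_1 + p_2·(3/2)·q_1 = I, so (2·p_1 + 3·p_2)·q_1 = 2·I.
Demand: q_1*(p_1,p_2,I) = 2·I/(2·p_1 + 3·p_2), q_2* = 3·I/(2·p_1 + 3·p_2).
Here 2·4.4 + 3·10.5 = 40.3, giving q_1* = 2.1836 and q_2* = 3.2754.
Expenditure on q_2: 10.5·3.2754 = 34.3921; share = 0.7816.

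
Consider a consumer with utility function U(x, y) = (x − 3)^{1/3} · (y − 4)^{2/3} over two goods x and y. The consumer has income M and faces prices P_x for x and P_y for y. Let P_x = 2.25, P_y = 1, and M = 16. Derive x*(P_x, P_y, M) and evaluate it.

x* = 3.7778

This is Cobb-Douglas in (x−3, y−4): tangency gives 1/3·P_y·(y−4) = 2/3·P_x·(x−3).
After buying the subsistence bundle (3, 4), a share 1/3 of the remaining income goes to x: x* = 3 + 1/3·(M − 3P_x − 4P_y)/P_x.
Discretionary income = 16 − 3·2.25 − 4·1 = 5.25; x* = 3 + 1/3·5.25/2.25 = 3.7778.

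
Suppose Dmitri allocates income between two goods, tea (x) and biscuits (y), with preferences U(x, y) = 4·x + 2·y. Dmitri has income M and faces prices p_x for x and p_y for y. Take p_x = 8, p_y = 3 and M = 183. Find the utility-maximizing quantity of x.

x* = 0

Linear utility — the consumer picks whichever good has higher MU/price: 4/8 = 0.5 vs 2/3 = 0.6667.
y gives more utility per dollar, so spend all income on y: y* = M/p_y, x* = 0.
Numerically: x* = 0, y* = 61.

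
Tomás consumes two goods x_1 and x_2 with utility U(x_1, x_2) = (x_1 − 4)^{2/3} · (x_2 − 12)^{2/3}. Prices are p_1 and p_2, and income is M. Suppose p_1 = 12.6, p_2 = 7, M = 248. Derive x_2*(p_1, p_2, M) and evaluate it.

x_2* = 20.1143

Discretionary income = 248 − 4·12.6 − 12·7 = 113.6; x_2* = 12 + 0.5·113.6/7 = 20.1143.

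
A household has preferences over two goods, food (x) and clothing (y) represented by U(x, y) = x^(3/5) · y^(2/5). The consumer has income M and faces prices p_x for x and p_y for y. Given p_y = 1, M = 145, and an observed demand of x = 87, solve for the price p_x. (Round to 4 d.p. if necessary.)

p_x = 1

The MRS is (3/2)·y/x. Set MRS = p_x/p_y.
So 0.6·p_y·y = 0.4·p_x·x; combined with the budget, a share 0.6 of income goes to x.
Demand: x*(p_x,p_y,M) = 0.6·M/p_x and y* = 0.4·M/p_y.
Set x* = 87 in the demand function and solve for p_x: p_x = 1.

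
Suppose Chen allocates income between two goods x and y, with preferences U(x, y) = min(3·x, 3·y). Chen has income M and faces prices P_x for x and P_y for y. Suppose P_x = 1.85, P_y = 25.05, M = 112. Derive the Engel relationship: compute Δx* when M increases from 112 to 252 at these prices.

Δx* = 5.2045

Leontief preferences: the optimum is at the kink where x/3 = y/3, i.e. y = x.
Budget: P_x·x + P_y·x = M, so (3·P_x + 3·P_y)·x = 3·M.
Demand: x*(P_x,P_y,M) = 3·M/(3·P_x + 3·P_y), y* = 3·M/(3·P_x + 3·P_y).
Here 3·1.85 + 3·25.05 = 80.7, giving x* = 4.1636.
At M' = 252: x* = 9.368. Change: 9.368 − 4.1636 = 5.2045.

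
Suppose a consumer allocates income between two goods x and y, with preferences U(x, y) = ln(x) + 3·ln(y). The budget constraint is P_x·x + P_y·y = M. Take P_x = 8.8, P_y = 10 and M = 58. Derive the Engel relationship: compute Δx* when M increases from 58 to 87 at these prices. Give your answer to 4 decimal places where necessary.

Δx* = 0.8239

Tangency: MRS = (1/3)·y/x = P_x/P_y.
So P_y·y = 3·P_x·x; combined with the budget, a share 0.25 of income goes to x.
Demand: x*(P_x,P_y,M) = 0.25·M/P_x and y* = 0.75·M/P_y.
At P_x=8.8, P_y=10, M=58: x* = 0.25·58/8.8 = 1.6477.
At M' = 87: x* = 2.4716. Change: 2.4716 − 1.6477 = 0.8239.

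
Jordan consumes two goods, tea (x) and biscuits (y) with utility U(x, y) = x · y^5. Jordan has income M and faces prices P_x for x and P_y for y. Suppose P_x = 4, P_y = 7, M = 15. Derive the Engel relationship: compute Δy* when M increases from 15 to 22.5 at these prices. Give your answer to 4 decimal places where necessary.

Demand: x*(P_x,P_y,M) = 1/6·M/P_x and y* = 5/6·M/P_y.
At P_x=4, P_y=7, M=15: y* = 5/6·15/7 = 1.7857.
At M' = 22.5: y* = 2.6786. Change: 2.6786 − 1.7857 = 0.8929.

Δy* = 0.8929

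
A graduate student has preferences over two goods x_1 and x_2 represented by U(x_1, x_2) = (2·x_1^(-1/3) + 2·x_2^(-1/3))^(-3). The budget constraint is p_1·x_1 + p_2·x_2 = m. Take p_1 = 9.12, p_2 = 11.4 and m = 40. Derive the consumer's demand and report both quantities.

MU_x_1 ∝ 2·x_1^(-4/3), MU_x_2 ∝ 2·x_2^(-4/3), so MRS = (x_2/x_1)^(4/3) = p_1/p_2.
Solve for the ratio: x_2/x_1 = [p_1/p_2]^(0.75).
With the ratio pinned down, the budget gives x_1* = m/(p_1 + p_2·(x_2/x_1)) and x_2* = (x_2/x_1)·x_1*.
Numerically x_2/x_1 = 0.845897, so x_1* = 40/(9.12 + 11.4·0.845897) = 2.1318 and x_2* = 0.845897·2.1318 = 1.8033.

x_1* = 2.1318, x_2* = 1.8033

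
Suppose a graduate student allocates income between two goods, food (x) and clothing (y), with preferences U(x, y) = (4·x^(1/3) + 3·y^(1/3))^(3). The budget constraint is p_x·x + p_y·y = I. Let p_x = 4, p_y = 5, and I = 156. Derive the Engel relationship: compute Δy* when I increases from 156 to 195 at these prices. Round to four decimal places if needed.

MU_x ∝ 4·x^(-2/3), MU_y ∝ 3·y^(-2/3), so MRS = (4/3)·(y/x)^(2/3) = p_x/p_y.
Solve for the ratio: y/x = [(3/4)·p_x/p_y]^(1.5).
With the ratio pinned down, the budget gives x* = I/(p_x + p_y·(y/x)) and y* = (y/x)·x*.
Numerically y/x = 0.464758, so x* = 156/(4 + 5·0.464758) = 24.6688 and y* = 0.464758·24.6688 = 11.465.
At I' = 195: y* = 14.3312. Change: 14.3312 − 11.465 = 2.8662.

Δy* = 2.8662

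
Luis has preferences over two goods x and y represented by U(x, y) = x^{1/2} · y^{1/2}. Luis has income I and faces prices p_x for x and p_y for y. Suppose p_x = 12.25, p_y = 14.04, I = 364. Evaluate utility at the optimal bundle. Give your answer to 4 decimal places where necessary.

MU_x/MU_y = (0.5·y)/(0.5·x); tangency sets this equal to p_x/p_y.
So 0.5·p_y·y = 0.5·p_x·x; combined with the budget, a share 0.5 of income goes to x.
Demand: x*(p_x,p_y,I) = 0.5·I/p_x and y* = 0.5·I/p_y.
At p_x=12.25, p_y=14.04, I=364: x* = 0.5·364/12.25 = 14.8571, y* = 12.963.
Utility at the optimum: U(14.8571, 12.963) = 13.8778.

V = 13.8778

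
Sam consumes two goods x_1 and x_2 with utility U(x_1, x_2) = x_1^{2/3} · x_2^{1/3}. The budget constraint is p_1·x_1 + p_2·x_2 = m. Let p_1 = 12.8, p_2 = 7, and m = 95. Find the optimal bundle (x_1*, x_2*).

x_1* = 4.9479, x_2* = 4.5238

MU_x_1/MU_x_2 = (2/3·x_2)/(1/3·x_1); tangency sets this equal to p_1/p_2.
Rearranging, p_2·x_2 = (1/2)·p_1·x_1. Substituting into the budget gives p_1·x_1·(1 + (1/2)) = m.
Demand: x_1*(p_1,p_2,m) = 2/3·m/p_1 and x_2* = 1/3·m/p_2.
At p_1=12.8, p_2=7, m=95: x_1* = 2/3·95/12.8 = 4.9479, x_2* = 4.5238.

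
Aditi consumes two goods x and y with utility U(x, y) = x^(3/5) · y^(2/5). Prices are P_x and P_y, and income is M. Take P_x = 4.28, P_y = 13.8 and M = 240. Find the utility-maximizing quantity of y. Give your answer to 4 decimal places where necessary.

y* = 6.9565

MU_x/MU_y = (0.6·y)/(0.4·x); tangency sets this equal to P_x/P_y.
Rearranging, P_y·y = (2/3)·P_x·x. Substituting into the budget gives P_x·x·(1 + (2/3)) = M.
Demand: x*(P_x,P_y,M) = 0.6·M/P_x and y* = 0.4·M/P_y.
At P_x=4.28, P_y=13.8, M=240: y* = 0.4·240/13.8 = 6.9565.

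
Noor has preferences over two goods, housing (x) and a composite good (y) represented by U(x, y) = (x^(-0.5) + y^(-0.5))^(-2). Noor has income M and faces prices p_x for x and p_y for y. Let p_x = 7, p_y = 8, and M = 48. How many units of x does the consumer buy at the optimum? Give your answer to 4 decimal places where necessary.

MRS = MU_x/MU_y = (y/x)^(1.5). Set equal to p_x/p_y.
Hence y/x = (p_x/p_y)^(1/(1.5)), i.e. raised to the 2/3 power.
Substitute y = (y/x)·x into the budget: x* = M/(p_x + p_y·(y/x)).
Numerically y/x = 0.914826, so x* = 48/(7 + 8·0.914826) = 3.3523.

x* = 3.3523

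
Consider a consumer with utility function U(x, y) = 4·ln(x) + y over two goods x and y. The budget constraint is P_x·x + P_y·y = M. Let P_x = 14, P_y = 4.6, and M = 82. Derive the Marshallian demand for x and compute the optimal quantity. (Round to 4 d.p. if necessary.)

x* = 1.3143

MU_x = 4/x, MU_y = 1. Tangency: 4/x = P_x/P_y.
So x*(P_x,P_y) = 4·P_y/P_x, independent of income; and y* = (M − 4·P_y)/P_y.
At the given prices: x* = 4·4.6/14 = 1.3143.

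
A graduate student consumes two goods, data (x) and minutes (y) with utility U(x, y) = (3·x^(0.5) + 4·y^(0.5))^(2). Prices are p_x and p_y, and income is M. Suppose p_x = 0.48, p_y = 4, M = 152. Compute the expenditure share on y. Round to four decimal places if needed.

MRS = MU_x/MU_y = (3/4)·(y/x)^(0.5). Set equal to p_x/p_y.
Hence y/x = ((4/3)·p_x/p_y)^(1/(0.5)), i.e. raised to the 2 power.
Substitute y = (y/x)·x into the budget: x* = M/(p_x + p_y·(y/x)).
Numerically y/x = 0.0256, so x* = 152/(0.48 + 4·0.0256) = 260.989 and y* = 0.0256·260.989 = 6.6813.
Expenditure on y: 4·6.6813 = 26.7253; share = 0.1758.

share on y = 0.1758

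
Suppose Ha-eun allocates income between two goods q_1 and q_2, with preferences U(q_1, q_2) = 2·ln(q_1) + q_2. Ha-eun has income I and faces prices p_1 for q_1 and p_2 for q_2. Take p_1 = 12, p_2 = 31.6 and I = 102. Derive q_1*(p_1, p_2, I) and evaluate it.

q_1* = 5.2667

So q_1*(p_1,p_2) = 2·p_2/p_1, independent of income; and q_2* = (I − 2·p_2)/p_2.
At the given prices: q_1* = 2·31.6/12 = 5.2667.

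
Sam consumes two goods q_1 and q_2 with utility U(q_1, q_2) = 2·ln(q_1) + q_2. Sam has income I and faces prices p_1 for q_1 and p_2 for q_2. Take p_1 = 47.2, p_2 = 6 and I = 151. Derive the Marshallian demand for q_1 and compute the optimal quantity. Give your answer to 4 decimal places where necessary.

q_1* = 0.2542

Set MRS = p_1/p_2: (2/q_1)/1 = p_1/p_2.
So q_1*(p_1,p_2) = 2·p_2/p_1, independent of income; and q_2* = (I − 2·p_2)/p_2.
At the given prices: q_1* = 2·6/47.2 = 0.2542.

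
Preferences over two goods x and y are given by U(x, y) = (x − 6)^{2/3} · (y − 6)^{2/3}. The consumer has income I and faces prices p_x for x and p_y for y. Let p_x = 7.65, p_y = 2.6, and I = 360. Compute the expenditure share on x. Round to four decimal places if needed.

After buying the subsistence bundle (6, 6), a share 0.5 of the remaining income goes to x: x* = 6 + 0.5·(I − 6p_x − 6p_y)/p_x.
Discretionary income = 360 − 6·7.65 − 6·2.6 = 298.5; x* = 6 + 0.5·298.5/7.65 = 25.5098; y* = 6 + 0.5·298.5/2.6 = 63.4038.
Expenditure on x: 7.65·25.5098 = 195.15; share = 0.5421.

share on x = 0.5421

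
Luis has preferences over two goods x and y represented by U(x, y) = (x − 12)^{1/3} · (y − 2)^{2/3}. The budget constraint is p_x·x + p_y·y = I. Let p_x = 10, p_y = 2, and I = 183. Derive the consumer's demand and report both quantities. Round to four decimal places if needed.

x* = 13.9667, y* = 21.6667

Let x' = x−12, y' = y−2. MRS = (1/2)·y'/x' = p_x/p_y.
Substituting into the budget: x* = 12 + 1/3·(I − 12·p_x − 2·p_y)/p_x, and y* = 2 + 2/3·(…)/p_y.
Discretionary income = 183 − 12·10 − 2·2 = 59; x* = 12 + 1/3·59/10 = 13.9667; y* = 2 + 2/3·59/2 = 21.6667.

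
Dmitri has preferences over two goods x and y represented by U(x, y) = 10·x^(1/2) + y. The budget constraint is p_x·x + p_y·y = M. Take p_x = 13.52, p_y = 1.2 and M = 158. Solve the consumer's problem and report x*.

x* = 0.1969

MU_x = 5/√x, MU_y = 1. Tangency: 5/√x = p_x/p_y.
Solve: √x = 5·p_y/p_x, so x*(p_x,p_y) = (5·p_y/p_x)², and y* = (M − p_x·x*)/p_y.
Plugging in: x* = (5·1.2/13.52)² = 0.1969.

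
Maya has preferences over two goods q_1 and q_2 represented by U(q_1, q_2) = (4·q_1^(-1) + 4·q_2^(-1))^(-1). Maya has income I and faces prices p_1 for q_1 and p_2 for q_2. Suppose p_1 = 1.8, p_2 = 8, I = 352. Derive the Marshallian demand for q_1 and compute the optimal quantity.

With the ratio pinned down, the budget gives q_1* = I/(p_1 + p_2·(q_2/q_1)) and q_2* = (q_2/q_1)·q_1*.
Numerically q_2/q_1 = 0.474342, so q_1* = 352/(1.8 + 8·0.474342) = 62.9163.

q_1* = 62.9163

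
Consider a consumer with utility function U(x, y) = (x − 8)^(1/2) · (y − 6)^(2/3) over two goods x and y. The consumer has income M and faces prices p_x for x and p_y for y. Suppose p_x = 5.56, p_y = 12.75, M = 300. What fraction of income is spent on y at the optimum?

share on y = 0.596

MRS = (3/4)·(y−6)/(x−8). Tangency with p_x/p_y gives y−6 = (4/3)·(p_x/p_y)·(x−8).
Substituting into the budget: x* = 8 + 3/7·(M − 8·p_x − 6·p_y)/p_x, and y* = 6 + 4/7·(…)/p_y.
Discretionary income = 300 − 8·5.56 − 6·12.75 = 179.02; x* = 8 + 3/7·179.02/5.56 = 21.7991; y* = 6 + 4/7·179.02/12.75 = 14.0233.
Expenditure on y: 12.75·14.0233 = 178.7971; share = 0.596.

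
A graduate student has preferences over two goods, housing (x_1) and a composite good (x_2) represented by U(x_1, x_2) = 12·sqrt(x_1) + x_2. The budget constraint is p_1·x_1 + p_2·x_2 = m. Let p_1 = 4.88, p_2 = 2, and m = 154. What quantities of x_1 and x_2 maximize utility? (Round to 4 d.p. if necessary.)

x_1* = 6.0468, x_2* = 62.2459

MU_x_1 = 6/√x_1, MU_x_2 = 1. Tangency: 6/√x_1 = p_1/p_2.
Thus x_1* = (6·p_2/p_1)² — independent of m — with the rest of income spent on x_2.
Plugging in: x_1* = (6·2/4.88)² = 6.0468, x_2* = 62.2459.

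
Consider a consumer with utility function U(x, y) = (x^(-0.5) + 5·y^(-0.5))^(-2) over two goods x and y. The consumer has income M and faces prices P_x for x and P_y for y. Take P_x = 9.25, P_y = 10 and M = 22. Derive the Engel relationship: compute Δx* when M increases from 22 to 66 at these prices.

Δx* = 1.1889

From the CES first-order condition, (1/5)·(y/x)^(1.5) = P_x/P_y.
Hence y/x = (5·P_x/P_y)^(1/(1.5)), i.e. raised to the 2/3 power.
With the ratio pinned down, the budget gives x* = M/(P_x + P_y·(y/x)) and y* = (y/x)·x*.
Numerically y/x = 2.775926, so x* = 22/(9.25 + 10·2.775926) = 0.5944.
At M' = 66: x* = 1.7833. Change: 1.7833 − 0.5944 = 1.1889.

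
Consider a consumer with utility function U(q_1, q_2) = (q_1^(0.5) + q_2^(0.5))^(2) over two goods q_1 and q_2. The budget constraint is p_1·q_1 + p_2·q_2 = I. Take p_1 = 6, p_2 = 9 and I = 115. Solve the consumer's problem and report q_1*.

q_1* = 11.5

From the CES first-order condition, (q_2/q_1)^(0.5) = p_1/p_2.
Solve for the ratio: q_2/q_1 = [p_1/p_2]^(2).
With the ratio pinned down, the budget gives q_1* = I/(p_1 + p_2·(q_2/q_1)) and q_2* = (q_2/q_1)·q_1*.
Numerically q_2/q_1 = 0.444444, so q_1* = 115/(6 + 9·0.444444) = 11.5.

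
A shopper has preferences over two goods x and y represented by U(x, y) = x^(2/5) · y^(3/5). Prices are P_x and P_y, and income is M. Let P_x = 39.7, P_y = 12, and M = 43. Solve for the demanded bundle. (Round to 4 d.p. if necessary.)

At P_x=39.7, P_y=12, M=43: x* = 0.4·43/39.7 = 0.4332, y* = 2.15.

x* = 0.4332, y* = 2.15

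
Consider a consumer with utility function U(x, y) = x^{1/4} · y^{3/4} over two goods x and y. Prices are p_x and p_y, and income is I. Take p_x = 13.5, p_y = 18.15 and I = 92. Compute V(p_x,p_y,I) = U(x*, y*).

Demand: x*(p_x,p_y,I) = 0.25·I/p_x and y* = 0.75·I/p_y.
At p_x=13.5, p_y=18.15, I=92: x* = 0.25·92/13.5 = 1.7037, y* = 3.8017.
Utility at the optimum: U(1.7037, 3.8017) = 3.1105.

V = 3.1105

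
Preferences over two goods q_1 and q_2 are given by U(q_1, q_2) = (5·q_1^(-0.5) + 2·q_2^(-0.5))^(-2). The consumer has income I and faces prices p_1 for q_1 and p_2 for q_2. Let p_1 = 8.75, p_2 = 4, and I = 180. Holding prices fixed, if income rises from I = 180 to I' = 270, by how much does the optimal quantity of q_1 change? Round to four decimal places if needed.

Δq_1* = 7.2526

MRS = MU_q_1/MU_q_2 = (5/2)·(q_2/q_1)^(1.5). Set equal to p_1/p_2.
Hence q_2/q_1 = ((2/5)·p_1/p_2)^(1/(1.5)), i.e. raised to the 2/3 power.
With the ratio pinned down, the budget gives q_1* = I/(p_1 + p_2·(q_2/q_1)) and q_2* = (q_2/q_1)·q_1*.
Numerically q_2/q_1 = 0.914826, so q_1* = 180/(8.75 + 4·0.914826) = 14.5052.
At I' = 270: q_1* = 21.7579. Change: 21.7579 − 14.5052 = 7.2526.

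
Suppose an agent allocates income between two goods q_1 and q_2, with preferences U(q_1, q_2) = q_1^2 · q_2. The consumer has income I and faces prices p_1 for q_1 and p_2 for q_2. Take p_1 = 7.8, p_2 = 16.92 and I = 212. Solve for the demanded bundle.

MU_q_1/MU_q_2 = (2·q_2)/(q_1); tangency sets this equal to p_1/p_2.
Rearranging, p_2·q_2 = (1/2)·p_1·q_1. Substituting into the budget gives p_1·q_1·(1 + (1/2)) = I.
Demand: q_1*(p_1,p_2,I) = 2/3·I/p_1 and q_2* = 1/3·I/p_2.
At p_1=7.8, p_2=16.92, I=212: q_1* = 2/3·212/7.8 = 18.1197, q_2* = 4.1765.

q_1* = 18.1197, q_2* = 4.1765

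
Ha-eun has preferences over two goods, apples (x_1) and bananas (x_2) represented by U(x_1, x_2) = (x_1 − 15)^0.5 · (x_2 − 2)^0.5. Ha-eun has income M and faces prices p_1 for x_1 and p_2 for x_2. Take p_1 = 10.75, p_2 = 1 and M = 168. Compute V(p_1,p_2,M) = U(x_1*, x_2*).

Discretionary income = 168 − 15·10.75 − 2·1 = 4.75; x_1* = 15 + 0.5·4.75/10.75 = 15.2209; x_2* = 2 + 0.5·4.75/1 = 4.375.
Utility at the optimum: U(15.2209, 4.375) = 0.7244.

V = 0.7244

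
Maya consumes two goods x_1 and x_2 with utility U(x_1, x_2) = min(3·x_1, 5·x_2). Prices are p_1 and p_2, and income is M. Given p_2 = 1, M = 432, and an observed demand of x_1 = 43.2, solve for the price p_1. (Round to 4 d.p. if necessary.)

With perfect complements, no substitution: consume in ratio x_1:x_2 = 5:3.
Budget: p_1·x_1 + p_2·(3/5)·x_1 = M, so (5·p_1 + 3·p_2)·x_1 = 5·M.
Demand: x_1*(p_1,p_2,M) = 5·M/(5·p_1 + 3·p_2), x_2* = 3·M/(5·p_1 + 3·p_2).
Set x_1* = 43.2 in the demand function and solve for p_1: p_1 = 9.4.

p_1 = 9.4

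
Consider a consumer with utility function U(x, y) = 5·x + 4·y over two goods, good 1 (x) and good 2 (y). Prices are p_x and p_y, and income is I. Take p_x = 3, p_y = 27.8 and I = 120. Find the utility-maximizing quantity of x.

x gives more utility per dollar, so spend all income on x: x* = I/p_x, y* = 0.
Numerically: x* = 40, y* = 0.

x* = 40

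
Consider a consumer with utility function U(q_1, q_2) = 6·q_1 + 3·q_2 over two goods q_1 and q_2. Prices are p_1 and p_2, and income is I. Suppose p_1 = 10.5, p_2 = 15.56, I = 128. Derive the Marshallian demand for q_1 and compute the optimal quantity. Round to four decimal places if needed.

Perfect substitutes: compare marginal utility per dollar. 6/p_1 vs 3/p_2 → 0.5714 vs 0.1928.
q_1 gives more utility per dollar, so spend all income on q_1: q_1* = I/p_1, q_2* = 0.
Numerically: q_1* = 12.1905, q_2* = 0.

q_1* = 12.1905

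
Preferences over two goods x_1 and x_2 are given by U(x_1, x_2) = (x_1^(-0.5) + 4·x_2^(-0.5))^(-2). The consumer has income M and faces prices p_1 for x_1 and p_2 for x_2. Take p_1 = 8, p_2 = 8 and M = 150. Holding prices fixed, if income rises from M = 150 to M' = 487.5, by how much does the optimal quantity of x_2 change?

MRS = MU_x_1/MU_x_2 = (1/4)·(x_2/x_1)^(1.5). Set equal to p_1/p_2.
Solve for the ratio: x_2/x_1 = [4·p_1/p_2]^(2/3).
With the ratio pinned down, the budget gives x_1* = M/(p_1 + p_2·(x_2/x_1)) and x_2* = (x_2/x_1)·x_1*.
Numerically x_2/x_1 = 2.519842, so x_1* = 150/(8 + 8·2.519842) = 5.3269 and x_2* = 2.519842·5.3269 = 13.4231.
At M' = 487.5: x_2* = 43.6249. Change: 43.6249 − 13.4231 = 30.2019.

Δx_2* = 30.2019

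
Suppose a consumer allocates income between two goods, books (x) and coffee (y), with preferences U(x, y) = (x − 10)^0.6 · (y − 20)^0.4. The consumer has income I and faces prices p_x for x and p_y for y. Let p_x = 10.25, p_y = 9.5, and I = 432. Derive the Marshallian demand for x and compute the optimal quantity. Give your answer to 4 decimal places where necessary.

Substituting into the budget: x* = 10 + 0.6·(I − 10·p_x − 20·p_y)/p_x, and y* = 20 + 0.4·(…)/p_y.
Discretionary income = 432 − 10·10.25 − 20·9.5 = 139.5; x* = 10 + 0.6·139.5/10.25 = 18.1659.

x* = 18.1659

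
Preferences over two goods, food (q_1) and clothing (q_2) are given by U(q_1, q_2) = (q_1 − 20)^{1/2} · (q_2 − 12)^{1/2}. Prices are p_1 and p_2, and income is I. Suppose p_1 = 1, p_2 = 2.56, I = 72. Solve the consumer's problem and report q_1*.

q_1* = 30.64

This is Cobb-Douglas in (q_1−20, q_2−12): tangency gives 0.5·p_2·(q_2−12) = 0.5·p_1·(q_1−20).
Substituting into the budget: q_1* = 20 + 0.5·(I − 20·p_1 − 12·p_2)/p_1, and q_2* = 12 + 0.5·(…)/p_2.
Discretionary income = 72 − 20·1 − 12·2.56 = 21.28; q_1* = 20 + 0.5·21.28/1 = 30.64.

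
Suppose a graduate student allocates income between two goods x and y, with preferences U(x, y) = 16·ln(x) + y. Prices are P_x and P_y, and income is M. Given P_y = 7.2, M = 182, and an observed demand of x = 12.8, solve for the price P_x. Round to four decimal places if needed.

MU_x = 16/x, MU_y = 1. Tangency: 16/x = P_x/P_y.
So x*(P_x,P_y) = 16·P_y/P_x, independent of income; and y* = (M − 16·P_y)/P_y.
Set x* = 12.8 in the demand function and solve for P_x: P_x = 9.

P_x = 9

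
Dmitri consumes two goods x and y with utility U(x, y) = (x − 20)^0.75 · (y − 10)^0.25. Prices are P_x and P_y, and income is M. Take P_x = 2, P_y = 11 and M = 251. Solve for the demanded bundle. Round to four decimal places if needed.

x* = 57.875, y* = 12.2955

This is Cobb-Douglas in (x−20, y−10): tangency gives 0.75·P_y·(y−10) = 0.25·P_x·(x−20).
After buying the subsistence bundle (20, 10), a share 0.75 of the remaining income goes to x: x* = 20 + 0.75·(M − 20P_x − 10P_y)/P_x.
Discretionary income = 251 − 20·2 − 10·11 = 101; x* = 20 + 0.75·101/2 = 57.875; y* = 10 + 0.25·101/11 = 12.2955.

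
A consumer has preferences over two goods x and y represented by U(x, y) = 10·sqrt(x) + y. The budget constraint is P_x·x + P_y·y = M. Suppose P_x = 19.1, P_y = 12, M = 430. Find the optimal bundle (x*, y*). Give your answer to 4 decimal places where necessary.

MU_x = 5/√x, MU_y = 1. Tangency: 5/√x = P_x/P_y.
Thus x* = (5·P_y/P_x)² — independent of M — with the rest of income spent on y.
Plugging in: x* = (5·12/19.1)² = 9.8682, y* = 20.1265.

x* = 9.8682, y* = 20.1265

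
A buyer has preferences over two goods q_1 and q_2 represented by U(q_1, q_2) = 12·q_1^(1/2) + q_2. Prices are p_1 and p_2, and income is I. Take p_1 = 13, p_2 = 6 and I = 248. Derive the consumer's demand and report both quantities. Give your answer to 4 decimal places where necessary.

q_1* = 7.6686, q_2* = 24.7179

Set MRS = p_1/p_2: 6·q_1^(−1/2) = p_1/p_2.
Thus q_1* = (6·p_2/p_1)² — independent of I — with the rest of income spent on q_2.
Plugging in: q_1* = (6·6/13)² = 7.6686, q_2* = 24.7179.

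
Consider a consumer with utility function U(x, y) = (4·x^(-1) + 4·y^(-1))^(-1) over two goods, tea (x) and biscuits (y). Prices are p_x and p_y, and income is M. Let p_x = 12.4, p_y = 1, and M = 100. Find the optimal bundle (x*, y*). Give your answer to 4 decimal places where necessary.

MRS = MU_x/MU_y = (y/x)^(2). Set equal to p_x/p_y.
Hence y/x = (p_x/p_y)^(1/(2)), i.e. raised to the 0.5 power.
Substitute y = (y/x)·x into the budget: x* = M/(p_x + p_y·(y/x)).
Numerically y/x = 3.521363, so x* = 100/(12.4 + 1·3.521363) = 6.2809 and y* = 3.521363·6.2809 = 22.1172.

x* = 6.2809, y* = 22.1172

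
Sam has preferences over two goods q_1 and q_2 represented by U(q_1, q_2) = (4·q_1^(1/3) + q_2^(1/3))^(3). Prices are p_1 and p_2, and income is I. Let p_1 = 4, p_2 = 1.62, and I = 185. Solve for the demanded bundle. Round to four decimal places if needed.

q_1* = 38.657, q_2* = 18.748

MRS = MU_q_1/MU_q_2 = 4·(q_2/q_1)^(2/3). Set equal to p_1/p_2.
Solve for the ratio: q_2/q_1 = [(1/4)·p_1/p_2]^(1.5).
With the ratio pinned down, the budget gives q_1* = I/(p_1 + p_2·(q_2/q_1)) and q_2* = (q_2/q_1)·q_1*.
Numerically q_2/q_1 = 0.484984, so q_1* = 185/(4 + 1.62·0.484984) = 38.657 and q_2* = 0.484984·38.657 = 18.748.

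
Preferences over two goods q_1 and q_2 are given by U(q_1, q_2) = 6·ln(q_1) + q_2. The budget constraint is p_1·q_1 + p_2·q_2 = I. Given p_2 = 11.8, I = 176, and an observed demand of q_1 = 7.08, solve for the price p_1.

MU_q_1 = 6/q_1, MU_q_2 = 1. Tangency: 6/q_1 = p_1/p_2.
So q_1*(p_1,p_2) = 6·p_2/p_1, independent of income; and q_2* = (I − 6·p_2)/p_2.
Set q_1* = 7.08 in the demand function and solve for p_1: p_1 = 10.

p_1 = 10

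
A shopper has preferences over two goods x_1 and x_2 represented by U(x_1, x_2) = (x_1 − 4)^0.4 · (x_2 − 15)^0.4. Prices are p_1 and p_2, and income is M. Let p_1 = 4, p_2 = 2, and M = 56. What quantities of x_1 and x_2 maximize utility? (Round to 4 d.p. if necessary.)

x_1* = 5.25, x_2* = 17.5

This is Cobb-Douglas in (x_1−4, x_2−15): tangency gives 0.4·p_2·(x_2−15) = 0.4·p_1·(x_1−4).
Substituting into the budget: x_1* = 4 + 0.5·(M − 4·p_1 − 15·p_2)/p_1, and x_2* = 15 + 0.5·(…)/p_2.
Discretionary income = 56 − 4·4 − 15·2 = 10; x_1* = 4 + 0.5·10/4 = 5.25; x_2* = 15 + 0.5·10/2 = 17.5.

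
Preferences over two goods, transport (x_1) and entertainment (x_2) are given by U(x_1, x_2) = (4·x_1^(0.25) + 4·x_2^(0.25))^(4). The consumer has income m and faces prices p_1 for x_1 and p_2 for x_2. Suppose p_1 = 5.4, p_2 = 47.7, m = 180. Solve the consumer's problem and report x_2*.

x_2* = 1.2303

MRS = MU_x_1/MU_x_2 = (x_2/x_1)^(0.75). Set equal to p_1/p_2.
Solve for the ratio: x_2/x_1 = [p_1/p_2]^(4/3).
With the ratio pinned down, the budget gives x_1* = m/(p_1 + p_2·(x_2/x_1)) and x_2* = (x_2/x_1)·x_1*.
Numerically x_2/x_1 = 0.054765, so x_1* = 180/(5.4 + 47.7·0.054765) = 22.4655 and x_2* = 0.054765·22.4655 = 1.2303.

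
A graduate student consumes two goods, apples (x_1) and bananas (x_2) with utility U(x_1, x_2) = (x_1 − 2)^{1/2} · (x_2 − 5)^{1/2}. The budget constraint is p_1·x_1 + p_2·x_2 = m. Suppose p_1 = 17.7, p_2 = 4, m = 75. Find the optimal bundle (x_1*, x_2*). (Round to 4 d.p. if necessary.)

x_1* = 2.5537, x_2* = 7.45

Let x_1' = x_1−2, x_2' = x_2−5. MRS = x_2'/x_1' = p_1/p_2.
After buying the subsistence bundle (2, 5), a share 0.5 of the remaining income goes to x_1: x_1* = 2 + 0.5·(m − 2p_1 − 5p_2)/p_1.
Discretionary income = 75 − 2·17.7 − 5·4 = 19.6; x_1* = 2 + 0.5·19.6/17.7 = 2.5537; x_2* = 5 + 0.5·19.6/4 = 7.45.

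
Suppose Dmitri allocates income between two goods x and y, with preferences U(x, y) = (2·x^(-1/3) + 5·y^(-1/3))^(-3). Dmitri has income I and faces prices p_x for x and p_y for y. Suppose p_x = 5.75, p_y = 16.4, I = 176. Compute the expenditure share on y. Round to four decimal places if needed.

share on y = 0.721

Numerically y/x = 0.905885, so x* = 176/(5.75 + 16.4·0.905885) = 8.541 and y* = 0.905885·8.541 = 7.7372.
Expenditure on y: 16.4·7.7372 = 126.8893; share = 0.721.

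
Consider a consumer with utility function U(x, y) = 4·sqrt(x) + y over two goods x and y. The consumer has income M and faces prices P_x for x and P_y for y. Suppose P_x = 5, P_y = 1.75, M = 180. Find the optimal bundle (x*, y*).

x* = 0.49, y* = 101.4571

MU_x = 2/√x, MU_y = 1. Tangency: 2/√x = P_x/P_y.
Solve: √x = 2·P_y/P_x, so x*(P_x,P_y) = (2·P_y/P_x)², and y* = (M − P_x·x*)/P_y.
Plugging in: x* = (2·1.75/5)² = 0.49, y* = 101.4571.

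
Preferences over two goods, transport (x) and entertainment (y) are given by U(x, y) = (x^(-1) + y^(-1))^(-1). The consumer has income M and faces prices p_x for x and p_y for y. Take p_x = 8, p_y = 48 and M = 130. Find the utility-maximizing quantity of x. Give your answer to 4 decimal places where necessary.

MRS = MU_x/MU_y = (y/x)^(2). Set equal to p_x/p_y.
Solve for the ratio: y/x = [p_x/p_y]^(0.5).
With the ratio pinned down, the budget gives x* = M/(p_x + p_y·(y/x)) and y* = (y/x)·x*.
Numerically y/x = 0.408248, so x* = 130/(8 + 48·0.408248) = 4.7108.

x* = 4.7108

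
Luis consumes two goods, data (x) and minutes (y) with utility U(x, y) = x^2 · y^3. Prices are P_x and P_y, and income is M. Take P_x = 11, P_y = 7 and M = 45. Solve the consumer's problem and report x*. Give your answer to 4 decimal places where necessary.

The MRS is (2/3)·y/x. Set MRS = P_x/P_y.
So 2·P_y·y = 3·P_x·x; combined with the budget, a share 0.4 of income goes to x.
Demand: x*(P_x,P_y,M) = 0.4·M/P_x and y* = 0.6·M/P_y.
At P_x=11, P_y=7, M=45: x* = 0.4·45/11 = 1.6364.

x* = 1.6364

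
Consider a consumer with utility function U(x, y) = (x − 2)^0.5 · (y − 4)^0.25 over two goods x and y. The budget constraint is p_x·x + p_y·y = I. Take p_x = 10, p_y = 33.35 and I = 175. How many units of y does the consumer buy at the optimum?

y* = 4.2159

Discretionary income = 175 − 2·10 − 4·33.35 = 21.6; y* = 4 + 1/3·21.6/33.35 = 4.2159.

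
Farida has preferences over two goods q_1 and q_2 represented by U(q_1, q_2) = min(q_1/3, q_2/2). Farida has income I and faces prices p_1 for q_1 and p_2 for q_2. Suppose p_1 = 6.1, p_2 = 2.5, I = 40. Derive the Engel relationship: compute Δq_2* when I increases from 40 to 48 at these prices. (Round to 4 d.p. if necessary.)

Demand: q_1*(p_1,p_2,I) = 3·I/(3·p_1 + 2·p_2), q_2* = 2·I/(3·p_1 + 2·p_2).
Here 3·6.1 + 2·2.5 = 23.3, giving q_2* = 3.4335.
At I' = 48: q_2* = 4.1202. Change: 4.1202 − 3.4335 = 0.6867.

Δq_2* = 0.6867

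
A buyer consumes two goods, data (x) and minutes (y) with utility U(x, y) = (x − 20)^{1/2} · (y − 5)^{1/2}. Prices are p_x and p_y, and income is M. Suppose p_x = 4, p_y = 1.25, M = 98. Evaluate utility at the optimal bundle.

V = 2.6274

Let x' = x−20, y' = y−5. MRS = y'/x' = p_x/p_y.
After buying the subsistence bundle (20, 5), a share 0.5 of the remaining income goes to x: x* = 20 + 0.5·(M − 20p_x − 5p_y)/p_x.
Discretionary income = 98 − 20·4 − 5·1.25 = 11.75; x* = 20 + 0.5·11.75/4 = 21.4688; y* = 5 + 0.5·11.75/1.25 = 9.7.
Utility at the optimum: U(21.4688, 9.7) = 2.6274.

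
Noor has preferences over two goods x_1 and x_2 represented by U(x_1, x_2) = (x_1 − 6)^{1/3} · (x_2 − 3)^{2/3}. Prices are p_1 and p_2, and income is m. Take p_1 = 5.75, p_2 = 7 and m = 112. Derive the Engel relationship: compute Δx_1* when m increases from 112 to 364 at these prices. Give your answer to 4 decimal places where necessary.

Substituting into the budget: x_1* = 6 + 1/3·(m − 6·p_1 − 3·p_2)/p_1, and x_2* = 3 + 2/3·(…)/p_2.
Discretionary income = 112 − 6·5.75 − 3·7 = 56.5; x_1* = 6 + 1/3·56.5/5.75 = 9.2754.
At m' = 364: x_1* = 23.8841. Change: 23.8841 − 9.2754 = 14.6087.

Δx_1* = 14.6087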